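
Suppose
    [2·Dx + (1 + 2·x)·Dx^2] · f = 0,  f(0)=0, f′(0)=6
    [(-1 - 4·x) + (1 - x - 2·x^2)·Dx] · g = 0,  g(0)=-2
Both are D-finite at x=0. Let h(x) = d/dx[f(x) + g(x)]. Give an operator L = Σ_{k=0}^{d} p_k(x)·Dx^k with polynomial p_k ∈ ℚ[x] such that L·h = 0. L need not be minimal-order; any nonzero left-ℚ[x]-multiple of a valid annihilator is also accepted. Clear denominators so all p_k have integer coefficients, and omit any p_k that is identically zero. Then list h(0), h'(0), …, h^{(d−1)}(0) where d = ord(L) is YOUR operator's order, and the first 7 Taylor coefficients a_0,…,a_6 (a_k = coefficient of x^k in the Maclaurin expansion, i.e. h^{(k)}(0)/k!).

f: a_k = 0, 6, -6, 8, -12, 96/5, -32, …
g: a_k = -2, -2, -6, -10, -22, -42, -86, …
L₀ := lclm(L_f,L_g); ord L₀ ≤ 2+1.
h₀' ⇒ L via d/dx closure of L₀.
L = (-54 - 228·x - 432·x^2 - 288·x^3 - 192·x^4) + (-11 - 124·x - 464·x^2 - 704·x^3 - 592·x^4 - 320·x^5)·Dx + (4 + 19·x + 17·x^2 - 42·x^3 - 116·x^4 - 136·x^5 - 64·x^6)·Dx^2  (order 2).
h: a_k = 4, -24, -6, -136, -114, -708, -806, …
ICs: h(0) = 4, h′(0) = -24.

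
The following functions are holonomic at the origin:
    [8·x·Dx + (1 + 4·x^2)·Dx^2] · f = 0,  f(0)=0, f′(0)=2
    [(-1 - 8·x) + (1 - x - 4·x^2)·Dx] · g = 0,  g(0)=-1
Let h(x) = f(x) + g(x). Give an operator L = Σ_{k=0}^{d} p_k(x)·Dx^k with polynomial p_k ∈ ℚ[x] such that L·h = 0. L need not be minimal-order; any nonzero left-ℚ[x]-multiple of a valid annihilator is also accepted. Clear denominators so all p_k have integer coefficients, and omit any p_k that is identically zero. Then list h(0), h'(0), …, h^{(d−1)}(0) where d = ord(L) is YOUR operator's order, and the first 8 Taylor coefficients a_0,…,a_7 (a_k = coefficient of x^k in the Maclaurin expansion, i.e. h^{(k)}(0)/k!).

L = (40 - 160·x - 2272·x^2 - 4608·x^3 - 16896·x^4 - 6144·x^6)·Dx + (-31 - 264·x - 364·x^2 - 2208·x^3 - 4160·x^4 - 12800·x^5 - 768·x^6 - 6144·x^7)·Dx^2 + (5 + 11·x + 80·x^2 - 116·x^3 - 80·x^4 - 704·x^5 - 1536·x^6 - 256·x^7 - 1024·x^8)·Dx^3  (order 3).
h: a_k = -1, 1, -5, -35/3, -29, -293/5, -181, -3215/7, …
ICs: h(0) = -1, h′(0) = 1, h′′(0) = -10.

f: a_k = 0, 2, 0, -8/3, 0, 32/5, 0, -128/7, …
g: a_k = -1, -1, -5, -9, -29, -65, -181, -441, …
L₀ := lclm(L_f,L_g); ord L₀ ≤ 2+1.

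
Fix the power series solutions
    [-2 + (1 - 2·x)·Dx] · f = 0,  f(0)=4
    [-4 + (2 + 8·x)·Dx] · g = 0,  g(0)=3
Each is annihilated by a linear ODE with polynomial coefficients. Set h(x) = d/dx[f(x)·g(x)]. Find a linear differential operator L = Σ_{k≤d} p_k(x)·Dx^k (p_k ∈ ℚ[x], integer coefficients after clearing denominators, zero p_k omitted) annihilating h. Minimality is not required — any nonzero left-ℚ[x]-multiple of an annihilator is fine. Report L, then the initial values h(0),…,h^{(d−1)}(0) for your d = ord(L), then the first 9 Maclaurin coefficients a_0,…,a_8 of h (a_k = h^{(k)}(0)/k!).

L = (3 + 24·x + 12·x^2) + (-1 - 3·x + 6·x^2 + 8·x^3)·Dx  (order 1).
h: a_k = 48, 144, 576, 1056, 4320, 4320, 32256, -8640, 289440, …
ICs: h(0) = 48.

f: a_k = 4, 8, 16, 32, 64, 128, 256, 512, 1024, …
g: a_k = 3, 6, -6, 12, -30, 84, -252, 792, -2574, …
h₀=f·g: eliminate ⇒ L₀, order ≤ 1·1.
h₀' ⇒ L via d/dx closure of L₀.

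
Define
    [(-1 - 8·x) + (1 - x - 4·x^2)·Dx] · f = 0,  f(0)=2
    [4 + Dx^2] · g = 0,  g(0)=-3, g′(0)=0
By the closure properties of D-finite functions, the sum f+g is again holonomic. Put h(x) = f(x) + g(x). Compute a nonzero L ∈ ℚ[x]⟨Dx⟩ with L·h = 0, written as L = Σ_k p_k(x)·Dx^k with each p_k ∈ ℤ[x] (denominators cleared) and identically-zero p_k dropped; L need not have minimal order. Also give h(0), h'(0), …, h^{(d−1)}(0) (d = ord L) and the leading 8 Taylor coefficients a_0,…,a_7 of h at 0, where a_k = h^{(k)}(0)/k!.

f: a_k = 2, 2, 10, 18, 58, 130, 362, 882, …
g: a_k = -3, 0, 6, 0, -2, 0, 4/15, 0, …
Sum ⇒ L₀ = lclm(L_f,L_g) in ℚ(x)⟨Dx⟩.
L = (116 + 1008·x + 968·x^2 + 2688·x^3 + 640·x^4 + 1024·x^5) + (-28 - 4·x + 8·x^2 + 200·x^3 + 480·x^4 + 384·x^5 + 512·x^6)·Dx + (29 + 252·x + 242·x^2 + 672·x^3 + 160·x^4 + 256·x^5)·Dx^2 + (-7 - x + 2·x^2 + 50·x^3 + 120·x^4 + 96·x^5 + 128·x^6)·Dx^3  (order 3).
h: a_k = -1, 2, 16, 18, 56, 130, 5434/15, 882, …
ICs: h(0) = -1, h′(0) = 2, h′′(0) = 32.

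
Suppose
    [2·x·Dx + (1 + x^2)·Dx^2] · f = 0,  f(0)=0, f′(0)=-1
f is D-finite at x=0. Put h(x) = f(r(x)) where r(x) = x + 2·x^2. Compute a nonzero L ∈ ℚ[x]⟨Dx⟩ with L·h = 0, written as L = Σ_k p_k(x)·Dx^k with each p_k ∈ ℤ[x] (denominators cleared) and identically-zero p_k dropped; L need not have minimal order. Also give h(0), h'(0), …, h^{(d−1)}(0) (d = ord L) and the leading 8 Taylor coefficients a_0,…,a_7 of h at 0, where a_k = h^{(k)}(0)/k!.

L = (-4 + 2·x + 16·x^2 + 48·x^3 + 48·x^4)·Dx + (1 + 4·x + x^2 + 8·x^3 + 20·x^4 + 16·x^5)·Dx^2  (order 2).
h: a_k = 0, -1, -2, 1/3, 2, 19/5, 2/3, -55/7, …
ICs: h(0) = 0, h′(0) = -1.

f: a_k = 0, -1, 0, 1/3, 0, -1/5, 0, 1/7, …
f∘r: x↦r, Dx↦Dx/r' in L_f ⇒ L₀.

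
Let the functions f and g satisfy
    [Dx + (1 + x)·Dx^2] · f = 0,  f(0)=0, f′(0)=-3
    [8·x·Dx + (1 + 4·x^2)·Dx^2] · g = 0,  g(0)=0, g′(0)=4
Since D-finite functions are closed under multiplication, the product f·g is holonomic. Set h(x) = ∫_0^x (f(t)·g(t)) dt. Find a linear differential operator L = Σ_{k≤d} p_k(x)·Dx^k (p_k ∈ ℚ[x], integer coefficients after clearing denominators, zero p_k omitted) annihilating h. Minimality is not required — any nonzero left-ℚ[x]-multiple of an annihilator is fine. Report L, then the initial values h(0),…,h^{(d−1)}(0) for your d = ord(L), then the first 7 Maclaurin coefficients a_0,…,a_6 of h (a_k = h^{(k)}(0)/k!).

L = (288 + 560·x + 3584·x^2 + 8640·x^3 + 7680·x^4 + 3328·x^5 + 1024·x^7)·Dx^2 + (258 + 1840·x + 6992·x^2 + 19264·x^3 + 29440·x^4 + 23808·x^5 + 8960·x^6 + 3072·x^7 + 3584·x^8)·Dx^3 + (36 + 628·x + 2496·x^2 + 6192·x^3 + 12288·x^4 + 15936·x^5 + 12288·x^6 + 5376·x^7 + 3072·x^8 + 2048·x^9)·Dx^4 + (17 + 66·x + 241·x^2 + 608·x^3 + 1152·x^4 + 1728·x^5 + 2016·x^6 + 1536·x^7 + 768·x^8 + 512·x^9 + 256·x^10)·Dx^5  (order 5).
h: a_k = 0, 0, 0, -4, 3/2, 12/5, -5/6, …
ICs: h(0) = 0, h′(0) = 0, h′′(0) = 0, h′′′(0) = -24, h′′′′(0) = 36.

f: a_k = 0, -3, 3/2, -1, 3/4, -3/5, 1/2, …
g: a_k = 0, 4, 0, -16/3, 0, 64/5, 0, …
Sym-product of L_f,L_g gives L₀ (≤ ord 4).
Integrate: L := L₀·Dx.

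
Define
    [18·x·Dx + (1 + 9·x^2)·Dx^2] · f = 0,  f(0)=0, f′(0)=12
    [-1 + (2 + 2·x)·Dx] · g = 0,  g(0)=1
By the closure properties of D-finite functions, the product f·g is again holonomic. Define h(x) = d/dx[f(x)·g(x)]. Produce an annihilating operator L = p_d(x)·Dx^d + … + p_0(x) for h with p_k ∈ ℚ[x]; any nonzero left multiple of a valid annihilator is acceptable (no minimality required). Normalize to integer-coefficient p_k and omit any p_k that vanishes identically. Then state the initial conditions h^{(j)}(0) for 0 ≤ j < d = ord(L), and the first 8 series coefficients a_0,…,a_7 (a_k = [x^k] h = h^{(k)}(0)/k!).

L = (23 + 120·x - 570·x^2 - 648·x^3 - 81·x^4) + (52 + 220·x - 936·x^2 - 3048·x^3 - 2268·x^4 - 324·x^5)·Dx + (4 - 40·x - 68·x^2 - 432·x^3 - 948·x^4 - 648·x^5 - 108·x^6)·Dx^2  (order 2).
h: a_k = 12, 12, -225/2, -69, 31749/32, 91467/160, -11404773/1280, -10993887/2240, …
ICs: h(0) = 12, h′(0) = 12.

f: a_k = 0, 12, 0, -36, 0, 972/5, 0, -8748/7, …
g: a_k = 1, 1/2, -1/8, 1/16, -5/128, 7/256, -21/1024, 33/2048, …
L₀ := L_f ⊗_s L_g (sym. prod.), ord ≤ 2.
h₀' ⇒ L via d/dx closure of L₀.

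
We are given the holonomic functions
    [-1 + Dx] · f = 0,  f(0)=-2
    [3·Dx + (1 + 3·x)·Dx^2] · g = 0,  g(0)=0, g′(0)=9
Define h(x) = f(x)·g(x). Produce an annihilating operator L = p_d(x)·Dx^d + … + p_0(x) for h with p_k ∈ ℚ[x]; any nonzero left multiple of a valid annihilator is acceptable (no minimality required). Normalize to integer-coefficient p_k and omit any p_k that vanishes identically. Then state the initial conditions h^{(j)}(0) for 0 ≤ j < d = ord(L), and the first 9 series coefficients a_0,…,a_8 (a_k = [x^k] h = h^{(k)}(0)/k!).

f: a_k = -2, -2, -1, -1/3, -1/12, -1/60, -1/360, -1/2520, -1/20160, …
g: a_k = 0, 9, -27/2, 27, -243/4, 729/5, -729/2, 6561/7, -19683/8, …
Sym-product of L_f,L_g gives L₀ (≤ ord 2).
L = (-2 + 3·x) + (1 - 6·x)·Dx + (1 + 3·x)·Dx^2  (order 2).
h: a_k = 0, -18, 9, -36, 78, -3867/20, 3921/8, -44561/35, 134669/40, …
ICs: h(0) = 0, h′(0) = -18.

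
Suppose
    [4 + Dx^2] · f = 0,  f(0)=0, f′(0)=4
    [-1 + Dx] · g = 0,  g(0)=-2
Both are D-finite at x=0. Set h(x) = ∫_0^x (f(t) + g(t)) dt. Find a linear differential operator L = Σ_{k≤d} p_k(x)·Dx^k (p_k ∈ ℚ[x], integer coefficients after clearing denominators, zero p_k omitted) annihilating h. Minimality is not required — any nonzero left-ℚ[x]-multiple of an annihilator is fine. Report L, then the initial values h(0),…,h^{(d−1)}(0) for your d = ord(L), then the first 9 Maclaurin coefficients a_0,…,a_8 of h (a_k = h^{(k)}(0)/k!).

L = -4·Dx + 4·Dx^2 - Dx^3 + Dx^4  (order 4).
h: a_k = 0, -2, 1, -1/3, -3/4, -1/60, 31/360, -1/2520, -43/6720, …
ICs: h(0) = 0, h′(0) = -2, h′′(0) = 2, h′′′(0) = -2.

f: a_k = 0, 4, 0, -8/3, 0, 8/15, 0, -16/315, 0, …
g: a_k = -2, -2, -1, -1/3, -1/12, -1/60, -1/360, -1/2520, -1/20160, …
f+g: L₀ = lclm(L_f,L_g), ord ≤ 2+1.
∫: right-multiply L₀ by Dx.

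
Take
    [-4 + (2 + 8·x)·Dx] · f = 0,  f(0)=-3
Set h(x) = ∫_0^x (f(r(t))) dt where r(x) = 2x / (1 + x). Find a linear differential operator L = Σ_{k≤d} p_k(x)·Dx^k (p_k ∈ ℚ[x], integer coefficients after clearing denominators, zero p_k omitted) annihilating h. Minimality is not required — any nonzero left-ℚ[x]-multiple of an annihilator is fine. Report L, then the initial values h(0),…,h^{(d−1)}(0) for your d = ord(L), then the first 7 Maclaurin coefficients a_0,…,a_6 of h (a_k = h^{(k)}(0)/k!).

f: a_k = -3, -6, 6, -12, 30, -84, 252, …
Change of var in L_f (x↦r) gives L₀.
∫: right-multiply L₀ by Dx.
L = -4·Dx + (1 + 10·x + 9·x^2)·Dx^2  (order 2).
h: a_k = 0, -3, -6, 12, -39, 852/5, -882, …
ICs: h(0) = 0, h′(0) = -3.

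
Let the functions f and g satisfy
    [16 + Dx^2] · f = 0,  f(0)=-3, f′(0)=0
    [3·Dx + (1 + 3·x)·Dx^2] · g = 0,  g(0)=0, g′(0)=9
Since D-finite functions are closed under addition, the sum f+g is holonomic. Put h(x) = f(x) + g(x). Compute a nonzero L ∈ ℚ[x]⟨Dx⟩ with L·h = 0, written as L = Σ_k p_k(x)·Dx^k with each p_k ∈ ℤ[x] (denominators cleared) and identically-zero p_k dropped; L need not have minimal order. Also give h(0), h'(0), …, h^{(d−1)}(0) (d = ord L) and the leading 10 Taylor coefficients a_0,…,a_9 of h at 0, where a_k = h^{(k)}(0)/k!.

L = (1680 + 2304·x + 3456·x^2)·Dx + (272 + 1584·x + 3456·x^2 + 3456·x^3)·Dx^2 + (105 + 144·x + 216·x^2)·Dx^3 + (17 + 99·x + 216·x^2 + 216·x^3)·Dx^4  (order 4).
h: a_k = -3, 9, 21/2, 27, -371/4, 729/5, -10423/30, 6561/7, -2070811/840, 6561, …
ICs: h(0) = -3, h′(0) = 9, h′′(0) = 21, h′′′(0) = 162.

f: a_k = -3, 0, 24, 0, -32, 0, 256/15, 0, -512/105, 0, …
g: a_k = 0, 9, -27/2, 27, -243/4, 729/5, -729/2, 6561/7, -19683/8, 6561, …
h₀=f+g: left-lcm gives L₀, ord ≤ 4.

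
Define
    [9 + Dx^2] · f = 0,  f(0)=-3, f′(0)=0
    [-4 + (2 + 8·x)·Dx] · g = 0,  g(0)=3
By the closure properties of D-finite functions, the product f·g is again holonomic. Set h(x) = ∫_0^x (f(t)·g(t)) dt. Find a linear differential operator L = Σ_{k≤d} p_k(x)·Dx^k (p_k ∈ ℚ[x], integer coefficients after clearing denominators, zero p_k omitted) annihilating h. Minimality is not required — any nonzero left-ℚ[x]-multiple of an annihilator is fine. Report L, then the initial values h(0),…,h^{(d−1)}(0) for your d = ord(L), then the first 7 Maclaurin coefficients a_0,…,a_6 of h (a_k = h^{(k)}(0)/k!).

f: a_k = -3, 0, 27/2, 0, -81/8, 0, 243/80, …
g: a_k = 3, 6, -6, 12, -30, 84, -252, …
h₀=f·g: eliminate ⇒ L₀, order ≤ 2·1.
Integrate: L := L₀·Dx.
L = (21 + 72·x + 144·x^2)·Dx + (-4 - 16·x)·Dx^2 + (1 + 8·x + 16·x^2)·Dx^3  (order 3).
h: a_k = 0, -9, -9, 39/2, 45/4, -171/40, -201/8, …
ICs: h(0) = 0, h′(0) = -9, h′′(0) = -18.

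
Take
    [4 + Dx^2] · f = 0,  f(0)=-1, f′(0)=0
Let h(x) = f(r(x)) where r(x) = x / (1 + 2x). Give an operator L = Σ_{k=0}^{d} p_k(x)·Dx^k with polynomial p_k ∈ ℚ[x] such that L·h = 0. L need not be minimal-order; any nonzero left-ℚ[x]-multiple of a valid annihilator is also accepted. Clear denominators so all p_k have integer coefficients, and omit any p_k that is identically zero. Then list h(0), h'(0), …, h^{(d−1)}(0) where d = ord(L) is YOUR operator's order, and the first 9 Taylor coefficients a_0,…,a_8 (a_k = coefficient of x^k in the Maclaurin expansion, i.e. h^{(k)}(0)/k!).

f: a_k = -1, 0, 2, 0, -2/3, 0, 4/45, 0, -2/315, …
h₀=f(r): pull back L_f along r ⇒ L₀.
L = 4 + (4 + 24·x + 48·x^2 + 32·x^3)·Dx + (1 + 8·x + 24·x^2 + 32·x^3 + 16·x^4)·Dx^2  (order 2).
h: a_k = -1, 0, 2, -8, 70/3, -176/3, 6004/45, -1392/5, 33398/63, …
ICs: h(0) = -1, h′(0) = 0.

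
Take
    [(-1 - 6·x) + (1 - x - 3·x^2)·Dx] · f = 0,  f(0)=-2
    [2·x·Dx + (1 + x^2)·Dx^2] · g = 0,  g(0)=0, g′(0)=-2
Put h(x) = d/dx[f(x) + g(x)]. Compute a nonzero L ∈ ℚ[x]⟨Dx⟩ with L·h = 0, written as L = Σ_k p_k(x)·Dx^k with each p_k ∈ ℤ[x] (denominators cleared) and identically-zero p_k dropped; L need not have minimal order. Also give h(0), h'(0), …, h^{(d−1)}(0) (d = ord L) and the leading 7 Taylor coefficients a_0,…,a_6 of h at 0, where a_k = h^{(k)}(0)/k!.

f: a_k = -2, -2, -8, -14, -38, -80, -194, …
g: a_k = 0, -2, 0, 2/3, 0, -2/5, 0, …
Sum ⇒ L₀ = lclm(L_f,L_g) in ℚ(x)⟨Dx⟩.
h=h₀': d/dx-closure on L₀ ⇒ L.
L = (-8 + 32·x + 300·x^2 + 504·x^3 + 1134·x^4 + 162·x^6) + (22 + 148·x + 184·x^2 + 576·x^3 + 441·x^4 + 918·x^5 + 27·x^6 + 162·x^7)·Dx + (-4 - 6·x - 18·x^2 + 60·x^3 + 85·x^4 + 75·x^5 + 126·x^6 + 9·x^7 + 27·x^8)·Dx^2  (order 2).
h: a_k = -4, -16, -40, -152, -402, -1164, -3036, …
ICs: h(0) = -4, h′(0) = -16.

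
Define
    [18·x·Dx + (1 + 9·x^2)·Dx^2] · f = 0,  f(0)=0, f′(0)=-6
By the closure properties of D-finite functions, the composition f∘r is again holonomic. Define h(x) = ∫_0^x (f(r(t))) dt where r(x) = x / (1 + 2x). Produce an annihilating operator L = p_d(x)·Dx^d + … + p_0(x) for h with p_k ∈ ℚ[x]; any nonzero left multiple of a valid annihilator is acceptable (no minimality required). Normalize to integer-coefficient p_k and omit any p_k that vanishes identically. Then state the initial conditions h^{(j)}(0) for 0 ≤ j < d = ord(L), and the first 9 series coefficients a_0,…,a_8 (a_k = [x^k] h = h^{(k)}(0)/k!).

L = (4 + 26·x)·Dx^2 + (1 + 4·x + 13·x^2)·Dx^3  (order 3).
h: a_k = 0, 0, -3, 4, -3/2, -12, 199/5, -276/7, -4449/28, …
ICs: h(0) = 0, h′(0) = 0, h′′(0) = -6.

f: a_k = 0, -6, 0, 18, 0, -486/5, 0, 4374/7, 0, …
Substitute x→r, Dx→(1/r')Dx; clear ⇒ L₀.
Integrate: L := L₀·Dx.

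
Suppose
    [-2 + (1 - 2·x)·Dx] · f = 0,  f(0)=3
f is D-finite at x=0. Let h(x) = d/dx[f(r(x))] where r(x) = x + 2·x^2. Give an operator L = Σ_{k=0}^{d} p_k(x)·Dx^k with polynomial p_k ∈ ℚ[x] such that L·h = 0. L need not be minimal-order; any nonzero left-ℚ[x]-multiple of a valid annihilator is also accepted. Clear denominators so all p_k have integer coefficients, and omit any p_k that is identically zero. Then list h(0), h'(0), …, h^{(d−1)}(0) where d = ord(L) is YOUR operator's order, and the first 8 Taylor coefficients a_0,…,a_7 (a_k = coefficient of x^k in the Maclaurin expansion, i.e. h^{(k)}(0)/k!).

f: a_k = 3, 6, 12, 24, 48, 96, 192, 384, …
Change of var in L_f (x↦r) gives L₀.
h=h₀': d/dx-closure on L₀ ⇒ L.
L = (8 + 24·x + 48·x^2) + (-1 - 2·x + 12·x^2 + 16·x^3)·Dx  (order 1).
h: a_k = 6, 48, 216, 960, 3840, 14976, 56448, 208896, …
ICs: h(0) = 6.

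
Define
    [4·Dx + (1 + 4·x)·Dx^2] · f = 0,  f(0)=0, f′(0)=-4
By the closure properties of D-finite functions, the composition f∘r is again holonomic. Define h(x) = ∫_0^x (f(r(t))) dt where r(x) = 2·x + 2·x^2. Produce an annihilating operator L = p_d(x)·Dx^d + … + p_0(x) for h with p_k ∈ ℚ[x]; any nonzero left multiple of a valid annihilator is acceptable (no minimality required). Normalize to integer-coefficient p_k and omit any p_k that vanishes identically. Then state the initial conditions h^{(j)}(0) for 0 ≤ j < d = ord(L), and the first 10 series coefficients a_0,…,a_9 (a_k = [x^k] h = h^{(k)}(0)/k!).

L = (6 + 16·x + 16·x^2)·Dx^2 + (1 + 10·x + 24·x^2 + 16·x^3)·Dx^3  (order 3).
h: a_k = 0, 0, -4, 8, -80/3, 544/5, -7424/15, 16896/7, -86528/7, 590848/9, …
ICs: h(0) = 0, h′(0) = 0, h′′(0) = -8.

f: a_k = 0, -4, 8, -64/3, 64, -1024/5, 2048/3, -16384/7, 8192, -262144/9, …
f∘r: x↦r, Dx↦Dx/r' in L_f ⇒ L₀.
h=∫₀ˣh₀: take L = L₀·Dx.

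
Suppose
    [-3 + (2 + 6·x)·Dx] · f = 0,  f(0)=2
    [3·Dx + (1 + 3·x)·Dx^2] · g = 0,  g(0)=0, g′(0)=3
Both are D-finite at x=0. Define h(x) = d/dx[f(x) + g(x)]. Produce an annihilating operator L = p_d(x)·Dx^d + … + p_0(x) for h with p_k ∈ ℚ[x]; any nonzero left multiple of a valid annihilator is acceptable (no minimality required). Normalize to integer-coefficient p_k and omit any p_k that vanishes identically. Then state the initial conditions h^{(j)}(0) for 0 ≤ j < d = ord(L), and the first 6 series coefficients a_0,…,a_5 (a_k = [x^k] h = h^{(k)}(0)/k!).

L = 9 + (15 + 45·x)·Dx + (2 + 12·x + 18·x^2)·Dx^2  (order 2).
h: a_k = 6, -27/2, 297/8, -1701/16, 39609/128, -232551/256, …
ICs: h(0) = 6, h′(0) = -27/2.

f: a_k = 2, 3, -9/4, 27/8, -405/64, 1701/128, …
g: a_k = 0, 3, -9/2, 9, -81/4, 243/5, …
f+g: L₀ = lclm(L_f,L_g), ord ≤ 1+2.
Derive L from L₀ (diff closure).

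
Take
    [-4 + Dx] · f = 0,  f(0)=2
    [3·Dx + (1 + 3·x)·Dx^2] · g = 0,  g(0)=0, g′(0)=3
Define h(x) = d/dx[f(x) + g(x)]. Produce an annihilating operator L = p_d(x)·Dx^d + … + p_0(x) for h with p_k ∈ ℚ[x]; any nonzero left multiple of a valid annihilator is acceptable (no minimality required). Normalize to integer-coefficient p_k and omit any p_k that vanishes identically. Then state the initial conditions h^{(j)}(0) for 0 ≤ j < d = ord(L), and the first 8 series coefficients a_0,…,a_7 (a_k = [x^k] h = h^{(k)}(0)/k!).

f: a_k = 2, 8, 16, 64/3, 64/3, 256/15, 512/45, 2048/315, …
g: a_k = 0, 3, -9/2, 9, -81/4, 243/5, -243/2, 2187/7, …
L₀ := lclm(L_f,L_g); ord L₀ ≤ 1+2.
Derive L from L₀ (diff closure).
L = (-120 - 144·x) + (2 - 96·x - 144·x^2)·Dx + (7 + 33·x + 36·x^2)·Dx^2  (order 2).
h: a_k = 11, 23, 91, 13/3, 985/3, -9911/15, 100463/45, -2058523/315, …
ICs: h(0) = 11, h′(0) = 23.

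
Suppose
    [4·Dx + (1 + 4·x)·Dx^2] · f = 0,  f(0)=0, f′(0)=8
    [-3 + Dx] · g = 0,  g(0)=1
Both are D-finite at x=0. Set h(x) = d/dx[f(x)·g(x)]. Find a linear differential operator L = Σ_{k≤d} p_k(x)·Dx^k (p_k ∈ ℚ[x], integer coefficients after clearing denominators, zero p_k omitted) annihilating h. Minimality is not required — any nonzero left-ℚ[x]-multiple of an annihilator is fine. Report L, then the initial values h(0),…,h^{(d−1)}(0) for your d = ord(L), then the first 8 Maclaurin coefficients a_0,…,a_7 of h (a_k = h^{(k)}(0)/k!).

L = (51 - 72·x + 432·x^2) + (-14 - 288·x^2)·Dx + (-1 + 8·x + 48·x^2)·Dx^2  (order 2).
h: a_k = 8, 16, 92, -144, 863, -3350, 138043/10, -279988/5, …
ICs: h(0) = 8, h′(0) = 16.

f: a_k = 0, 8, -16, 128/3, -128, 2048/5, -4096/3, 32768/7, …
g: a_k = 1, 3, 9/2, 9/2, 27/8, 81/40, 81/80, 243/560, …
f·g: L₀ = L_f ⊗_s L_g, ord ≤ 2·1.
h₀' ⇒ L via d/dx closure of L₀.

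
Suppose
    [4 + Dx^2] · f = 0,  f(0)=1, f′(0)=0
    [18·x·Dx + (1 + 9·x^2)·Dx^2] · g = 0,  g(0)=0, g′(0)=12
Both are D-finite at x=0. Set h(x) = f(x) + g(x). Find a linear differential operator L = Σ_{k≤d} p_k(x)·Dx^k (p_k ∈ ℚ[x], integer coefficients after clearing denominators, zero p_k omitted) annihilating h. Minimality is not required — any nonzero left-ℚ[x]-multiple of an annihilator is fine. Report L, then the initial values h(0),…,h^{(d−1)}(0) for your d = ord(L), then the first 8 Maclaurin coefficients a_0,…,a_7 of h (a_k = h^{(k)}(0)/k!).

L = (-3744·x + 37584·x^3 + 11664·x^5)·Dx + (-28 + 864·x^2 + 10692·x^4 + 5832·x^6)·Dx^2 + (-936·x + 9396·x^3 + 2916·x^5)·Dx^3 + (-7 + 216·x^2 + 2673·x^4 + 1458·x^6)·Dx^4  (order 4).
h: a_k = 1, 12, -2, -36, 2/3, 972/5, -4/45, -8748/7, …
ICs: h(0) = 1, h′(0) = 12, h′′(0) = -4, h′′′(0) = -216.

f: a_k = 1, 0, -2, 0, 2/3, 0, -4/45, 0, …
g: a_k = 0, 12, 0, -36, 0, 972/5, 0, -8748/7, …
Sum ⇒ L₀ = lclm(L_f,L_g) in ℚ(x)⟨Dx⟩.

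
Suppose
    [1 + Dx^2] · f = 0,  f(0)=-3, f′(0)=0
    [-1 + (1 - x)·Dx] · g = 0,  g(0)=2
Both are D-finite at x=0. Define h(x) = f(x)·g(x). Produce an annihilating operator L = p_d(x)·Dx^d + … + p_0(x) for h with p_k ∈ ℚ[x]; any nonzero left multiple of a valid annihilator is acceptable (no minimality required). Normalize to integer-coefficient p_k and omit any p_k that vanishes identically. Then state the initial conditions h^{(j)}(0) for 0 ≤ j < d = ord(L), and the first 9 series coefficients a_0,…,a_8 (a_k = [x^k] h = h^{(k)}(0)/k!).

L = (-1 + x) + 2·Dx + (-1 + x)·Dx^2  (order 2).
h: a_k = -6, -6, -3, -3, -13/4, -13/4, -389/120, -389/120, -4357/1344, …
ICs: h(0) = -6, h′(0) = -6.

f: a_k = -3, 0, 3/2, 0, -1/8, 0, 1/240, 0, -1/13440, …
g: a_k = 2, 2, 2, 2, 2, 2, 2, 2, 2, …
f·g: L₀ = L_f ⊗_s L_g, ord ≤ 2·1.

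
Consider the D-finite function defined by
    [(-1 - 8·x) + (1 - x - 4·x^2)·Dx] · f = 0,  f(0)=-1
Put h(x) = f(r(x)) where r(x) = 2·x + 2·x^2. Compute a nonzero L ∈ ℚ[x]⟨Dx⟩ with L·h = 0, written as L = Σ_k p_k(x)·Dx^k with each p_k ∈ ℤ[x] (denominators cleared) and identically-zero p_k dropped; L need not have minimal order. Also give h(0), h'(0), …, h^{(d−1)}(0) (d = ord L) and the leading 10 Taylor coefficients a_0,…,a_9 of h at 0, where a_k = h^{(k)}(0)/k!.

f: a_k = -1, -1, -5, -9, -29, -65, -181, -441, -1165, -2929, …
L₀ from L_f via x↦r, Dx↦r'^{-1}Dx.
L = (2 + 36·x + 96·x^2 + 64·x^3) + (-1 + 2·x + 18·x^2 + 32·x^3 + 16·x^4)·Dx  (order 1).
h: a_k = -1, -2, -22, -112, -700, -4152, -24840, -148608, -888400, -5313056, …
ICs: h(0) = -1.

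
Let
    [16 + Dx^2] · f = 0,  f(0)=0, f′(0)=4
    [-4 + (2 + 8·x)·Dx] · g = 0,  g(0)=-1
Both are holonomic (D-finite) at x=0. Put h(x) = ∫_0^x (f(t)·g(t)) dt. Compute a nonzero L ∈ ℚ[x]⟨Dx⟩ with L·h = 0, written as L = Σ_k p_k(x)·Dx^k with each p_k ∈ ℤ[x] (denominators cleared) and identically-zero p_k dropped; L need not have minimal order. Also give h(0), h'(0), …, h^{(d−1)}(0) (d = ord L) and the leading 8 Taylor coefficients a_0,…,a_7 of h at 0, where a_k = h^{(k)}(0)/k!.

L = (28 + 128·x + 256·x^2)·Dx + (-4 - 16·x)·Dx^2 + (1 + 8·x + 16·x^2)·Dx^3  (order 3).
h: a_k = 0, 0, -2, -8/3, 14/3, 16/15, 76/45, -432/35, …
ICs: h(0) = 0, h′(0) = 0, h′′(0) = -4.

f: a_k = 0, 4, 0, -32/3, 0, 128/15, 0, -1024/315, …
g: a_k = -1, -2, 2, -4, 10, -28, 84, -264, …
Product ⇒ symmetric product L₀, ord ≤ 2.
Integrate: L := L₀·Dx.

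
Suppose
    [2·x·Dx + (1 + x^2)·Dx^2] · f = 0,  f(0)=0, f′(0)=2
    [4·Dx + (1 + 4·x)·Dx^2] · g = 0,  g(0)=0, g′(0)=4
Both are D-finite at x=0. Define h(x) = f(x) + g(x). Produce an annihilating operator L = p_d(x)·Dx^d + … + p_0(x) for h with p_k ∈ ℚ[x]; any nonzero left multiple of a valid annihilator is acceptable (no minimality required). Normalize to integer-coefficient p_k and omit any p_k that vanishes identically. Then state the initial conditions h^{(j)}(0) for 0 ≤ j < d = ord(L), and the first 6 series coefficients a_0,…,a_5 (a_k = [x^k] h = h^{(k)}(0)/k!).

f: a_k = 0, 2, 0, -2/3, 0, 2/5, …
g: a_k = 0, 4, -8, 64/3, -64, 1024/5, …
f+g: L₀ = lclm(L_f,L_g), ord ≤ 2+2.
L = (-4 - 48·x + 12·x^2 + 16·x^3)·Dx + (-17 - 8·x - 45·x^2 + 24·x^3 + 32·x^4)·Dx^2 + (-2 - 7·x + 4·x^2 + x^3 + 6·x^4 + 8·x^5)·Dx^3  (order 3).
h: a_k = 0, 6, -8, 62/3, -64, 1026/5, …
ICs: h(0) = 0, h′(0) = 6, h′′(0) = -16.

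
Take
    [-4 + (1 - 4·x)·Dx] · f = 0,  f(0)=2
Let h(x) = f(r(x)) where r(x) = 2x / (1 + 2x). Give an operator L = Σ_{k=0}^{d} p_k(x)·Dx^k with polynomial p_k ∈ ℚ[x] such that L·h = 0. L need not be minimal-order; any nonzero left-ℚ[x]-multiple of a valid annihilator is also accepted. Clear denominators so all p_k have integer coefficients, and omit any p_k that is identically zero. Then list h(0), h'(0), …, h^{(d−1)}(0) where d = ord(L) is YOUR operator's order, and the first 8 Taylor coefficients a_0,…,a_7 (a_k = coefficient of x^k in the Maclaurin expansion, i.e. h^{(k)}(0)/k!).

f: a_k = 2, 8, 32, 128, 512, 2048, 8192, 32768, …
L₀ from L_f via x↦r, Dx↦r'^{-1}Dx.
L = 8 + (-1 + 4·x + 12·x^2)·Dx  (order 1).
h: a_k = 2, 16, 96, 576, 3456, 20736, 124416, 746496, …
ICs: h(0) = 2.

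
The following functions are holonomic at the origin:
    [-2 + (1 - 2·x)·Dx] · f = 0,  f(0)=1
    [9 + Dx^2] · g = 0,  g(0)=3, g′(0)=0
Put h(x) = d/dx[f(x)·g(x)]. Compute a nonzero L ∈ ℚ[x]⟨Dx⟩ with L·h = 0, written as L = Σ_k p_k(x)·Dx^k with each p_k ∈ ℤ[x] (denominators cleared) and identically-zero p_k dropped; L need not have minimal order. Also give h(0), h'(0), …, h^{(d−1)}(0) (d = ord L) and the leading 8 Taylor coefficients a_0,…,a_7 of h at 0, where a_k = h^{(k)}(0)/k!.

f: a_k = 1, 2, 4, 8, 16, 32, 64, 128, …
g: a_k = 3, 0, -27/2, 0, 81/8, 0, -243/80, 0, …
h₀=f·g: eliminate ⇒ L₀, order ≤ 1·2.
h₀' ⇒ L via d/dx closure of L₀.
L = (1 - 36·x + 36·x^2) + (-4 + 8·x)·Dx + (1 - 4·x + 4·x^2)·Dx^2  (order 2).
h: a_k = 6, -3, -9, 33/2, 165/4, 3231/40, 7539/40, 48687/112, …
ICs: h(0) = 6, h′(0) = -3.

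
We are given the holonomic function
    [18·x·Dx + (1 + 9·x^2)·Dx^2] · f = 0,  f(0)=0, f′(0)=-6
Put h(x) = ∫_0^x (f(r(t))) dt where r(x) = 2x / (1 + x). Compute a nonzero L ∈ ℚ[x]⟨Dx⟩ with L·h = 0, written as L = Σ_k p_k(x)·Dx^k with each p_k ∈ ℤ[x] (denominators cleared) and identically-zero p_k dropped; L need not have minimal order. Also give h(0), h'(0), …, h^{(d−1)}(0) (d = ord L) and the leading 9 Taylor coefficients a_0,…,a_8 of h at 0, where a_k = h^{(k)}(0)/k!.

f: a_k = 0, -6, 0, 18, 0, -486/5, 0, 4374/7, 0, …
L₀ from L_f via x↦r, Dx↦r'^{-1}Dx.
Integrate: L := L₀·Dx.
L = (2 + 74·x)·Dx^2 + (1 + 2·x + 37·x^2)·Dx^3  (order 3).
h: a_k = 0, 0, -6, 4, 33, -84, -1882/5, 14124/7, 62079/14, …
ICs: h(0) = 0, h′(0) = 0, h′′(0) = -12.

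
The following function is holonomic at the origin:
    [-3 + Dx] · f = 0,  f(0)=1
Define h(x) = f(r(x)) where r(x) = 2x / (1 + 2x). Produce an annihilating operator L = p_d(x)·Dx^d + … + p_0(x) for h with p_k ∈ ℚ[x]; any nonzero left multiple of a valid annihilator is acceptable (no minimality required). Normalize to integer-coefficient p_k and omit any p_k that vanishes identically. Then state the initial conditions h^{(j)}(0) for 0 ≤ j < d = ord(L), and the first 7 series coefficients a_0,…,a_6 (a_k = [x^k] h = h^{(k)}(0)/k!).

f: a_k = 1, 3, 9/2, 9/2, 27/8, 81/40, 81/80, …
Change of var in L_f (x↦r) gives L₀.
L = -6 + (1 + 4·x + 4·x^2)·Dx  (order 1).
h: a_k = 1, 6, 6, -12, 6, 84/5, -276/5, …
ICs: h(0) = 1.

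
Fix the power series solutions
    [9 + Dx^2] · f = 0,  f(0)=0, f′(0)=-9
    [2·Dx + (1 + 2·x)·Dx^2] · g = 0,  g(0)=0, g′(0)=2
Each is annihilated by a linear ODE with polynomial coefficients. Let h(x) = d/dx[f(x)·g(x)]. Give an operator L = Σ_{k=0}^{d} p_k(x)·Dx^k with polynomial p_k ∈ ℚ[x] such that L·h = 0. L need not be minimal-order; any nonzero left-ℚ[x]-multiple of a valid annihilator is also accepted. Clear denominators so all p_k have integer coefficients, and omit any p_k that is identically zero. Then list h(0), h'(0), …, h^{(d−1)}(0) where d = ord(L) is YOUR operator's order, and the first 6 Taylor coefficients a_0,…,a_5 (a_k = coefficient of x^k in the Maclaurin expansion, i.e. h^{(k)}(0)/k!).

f: a_k = 0, -9, 0, 27/2, 0, -243/40, …
g: a_k = 0, 2, -2, 8/3, -4, 32/5, …
L₀ := L_f ⊗_s L_g (sym. prod.), ord ≤ 4.
h=h₀': d/dx-closure on L₀ ⇒ L.
L = (-1890 - 5103·x + 24057·x^2 + 163296·x^3 + 344088·x^4 + 314928·x^5 + 104976·x^6) + (-297 + 1998·x + 19440·x^2 + 51840·x^3 + 58320·x^4 + 23328·x^5)·Dx + (-147 + 738·x + 11106·x^2 + 44064·x^3 + 80352·x^4 + 69984·x^5 + 23328·x^6)·Dx^2 + (-33 + 222·x + 2160·x^2 + 5760·x^3 + 6480·x^4 + 2592·x^5)·Dx^3 + (7 + 145·x + 937·x^2 + 2880·x^3 + 4680·x^4 + 3888·x^5 + 1296·x^6)·Dx^4  (order 4).
h: a_k = 0, -36, 54, 12, 45, -405/2, …
ICs: h(0) = 0, h′(0) = -36, h′′(0) = 108, h′′′(0) = 72.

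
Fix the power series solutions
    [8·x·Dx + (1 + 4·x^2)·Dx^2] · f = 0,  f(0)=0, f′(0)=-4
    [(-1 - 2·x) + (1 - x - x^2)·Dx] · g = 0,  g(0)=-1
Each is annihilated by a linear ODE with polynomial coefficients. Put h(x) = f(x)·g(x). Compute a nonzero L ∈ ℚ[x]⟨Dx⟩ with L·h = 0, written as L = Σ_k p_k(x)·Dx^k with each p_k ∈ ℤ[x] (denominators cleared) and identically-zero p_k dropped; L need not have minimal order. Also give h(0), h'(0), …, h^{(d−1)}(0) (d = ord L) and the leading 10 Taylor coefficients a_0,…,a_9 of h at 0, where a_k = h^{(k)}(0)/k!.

f: a_k = 0, -4, 0, 16/3, 0, -64/5, 0, 256/7, 0, -1024/9, …
g: a_k = -1, -1, -2, -3, -5, -8, -13, -21, -34, -55, …
Product ⇒ symmetric product L₀, ord ≤ 2.
L = (2 + 8·x + 24·x^2) + (2 - 4·x + 16·x^2 + 24·x^3)·Dx + (-1 + x - 3·x^2 + 4·x^3 + 4·x^4)·Dx^2  (order 2).
h: a_k = 0, 4, 4, 8/3, 20/3, 332/15, 144/5, 1508/105, 4532/105, 10792/63, …
ICs: h(0) = 0, h′(0) = 4.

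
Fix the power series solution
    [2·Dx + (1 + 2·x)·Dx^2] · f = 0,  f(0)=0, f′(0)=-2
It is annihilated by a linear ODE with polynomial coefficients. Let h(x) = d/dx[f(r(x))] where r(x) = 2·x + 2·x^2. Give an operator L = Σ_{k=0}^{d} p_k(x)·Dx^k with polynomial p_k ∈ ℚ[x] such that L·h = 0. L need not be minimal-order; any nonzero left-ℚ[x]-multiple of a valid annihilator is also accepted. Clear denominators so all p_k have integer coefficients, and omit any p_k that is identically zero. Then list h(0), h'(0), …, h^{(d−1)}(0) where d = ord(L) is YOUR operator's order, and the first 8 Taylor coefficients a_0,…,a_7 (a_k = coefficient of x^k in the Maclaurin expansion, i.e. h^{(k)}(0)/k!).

L = 2 + (1 + 2·x)·Dx  (order 1).
h: a_k = -4, 8, -16, 32, -64, 128, -256, 512, …
ICs: h(0) = -4.

f: a_k = 0, -2, 2, -8/3, 4, -32/5, 32/3, -128/7, …
f∘r: x↦r, Dx↦Dx/r' in L_f ⇒ L₀.
Derive L from L₀ (diff closure).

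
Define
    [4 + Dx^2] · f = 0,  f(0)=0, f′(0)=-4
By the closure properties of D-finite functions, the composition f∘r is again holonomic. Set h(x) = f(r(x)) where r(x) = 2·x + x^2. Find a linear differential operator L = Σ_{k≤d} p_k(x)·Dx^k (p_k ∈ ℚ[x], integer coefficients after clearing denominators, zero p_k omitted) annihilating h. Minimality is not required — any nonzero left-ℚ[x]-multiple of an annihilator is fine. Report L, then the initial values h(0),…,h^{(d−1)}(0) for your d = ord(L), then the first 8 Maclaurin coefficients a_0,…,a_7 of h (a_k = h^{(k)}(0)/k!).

L = (16 + 48·x + 48·x^2 + 16·x^3) - Dx + (1 + x)·Dx^2  (order 2).
h: a_k = 0, -8, -4, 64/3, 32, -16/15, -40, -11392/315, …
ICs: h(0) = 0, h′(0) = -8.

f: a_k = 0, -4, 0, 8/3, 0, -8/15, 0, 16/315, …
h₀=f(r): pull back L_f along r ⇒ L₀.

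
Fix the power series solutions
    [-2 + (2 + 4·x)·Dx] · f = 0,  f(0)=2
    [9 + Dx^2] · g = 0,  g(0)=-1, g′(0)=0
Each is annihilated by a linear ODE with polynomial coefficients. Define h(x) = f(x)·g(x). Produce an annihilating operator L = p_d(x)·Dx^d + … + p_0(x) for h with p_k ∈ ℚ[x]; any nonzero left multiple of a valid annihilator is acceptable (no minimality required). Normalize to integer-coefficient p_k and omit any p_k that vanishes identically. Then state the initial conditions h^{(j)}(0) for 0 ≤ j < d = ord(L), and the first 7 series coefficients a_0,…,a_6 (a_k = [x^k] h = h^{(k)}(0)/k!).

f: a_k = 2, 2, -1, 1, -5/4, 7/4, -21/8, …
g: a_k = -1, 0, 9/2, 0, -27/8, 0, 81/80, …
Product ⇒ symmetric product L₀, ord ≤ 2.
L = (12 + 36·x + 36·x^2) + (-2 - 4·x)·Dx + (1 + 4·x + 4·x^2)·Dx^2  (order 2).
h: a_k = -2, -2, 10, 8, -10, -4, 12/5, …
ICs: h(0) = -2, h′(0) = -2.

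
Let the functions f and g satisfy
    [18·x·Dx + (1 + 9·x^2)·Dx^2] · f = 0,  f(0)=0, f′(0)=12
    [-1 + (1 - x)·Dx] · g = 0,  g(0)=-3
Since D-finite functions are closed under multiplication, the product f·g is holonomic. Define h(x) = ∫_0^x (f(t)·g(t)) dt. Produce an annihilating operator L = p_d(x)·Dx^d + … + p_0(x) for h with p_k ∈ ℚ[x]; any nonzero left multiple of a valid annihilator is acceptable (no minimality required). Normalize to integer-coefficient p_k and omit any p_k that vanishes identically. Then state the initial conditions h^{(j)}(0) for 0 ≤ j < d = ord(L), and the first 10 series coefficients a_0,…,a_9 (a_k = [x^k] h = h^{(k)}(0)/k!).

L = 18·x·Dx + (2 - 18·x + 36·x^2)·Dx^2 + (-1 + x - 9·x^2 + 9·x^3)·Dx^3  (order 3).
h: a_k = 0, 0, -18, -12, 18, 72/5, -426/5, -2556/35, 14166/35, 12592/35, …
ICs: h(0) = 0, h′(0) = 0, h′′(0) = -36.

f: a_k = 0, 12, 0, -36, 0, 972/5, 0, -8748/7, 0, 8748, …
g: a_k = -3, -3, -3, -3, -3, -3, -3, -3, -3, -3, …
L₀ := L_f ⊗_s L_g (sym. prod.), ord ≤ 2.
h=∫₀ˣh₀: take L = L₀·Dx.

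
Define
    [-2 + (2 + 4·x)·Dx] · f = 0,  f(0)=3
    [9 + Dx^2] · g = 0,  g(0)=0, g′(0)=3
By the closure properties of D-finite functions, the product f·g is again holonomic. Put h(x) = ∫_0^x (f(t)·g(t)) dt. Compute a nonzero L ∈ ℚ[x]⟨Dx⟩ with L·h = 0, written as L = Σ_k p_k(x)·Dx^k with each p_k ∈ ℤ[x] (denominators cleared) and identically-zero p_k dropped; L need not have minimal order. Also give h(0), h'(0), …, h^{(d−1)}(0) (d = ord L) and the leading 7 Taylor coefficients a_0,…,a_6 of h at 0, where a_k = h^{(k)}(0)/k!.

L = (12 + 36·x + 36·x^2)·Dx + (-2 - 4·x)·Dx^2 + (1 + 4·x + 4·x^2)·Dx^3  (order 3).
h: a_k = 0, 0, 9/2, 3, -9/2, -9/5, 6/5, …
ICs: h(0) = 0, h′(0) = 0, h′′(0) = 9.

f: a_k = 3, 3, -3/2, 3/2, -15/8, 21/8, -63/16, …
g: a_k = 0, 3, 0, -9/2, 0, 81/40, 0, …
L₀ := L_f ⊗_s L_g (sym. prod.), ord ≤ 2.
h=∫₀ˣh₀: take L = L₀·Dx.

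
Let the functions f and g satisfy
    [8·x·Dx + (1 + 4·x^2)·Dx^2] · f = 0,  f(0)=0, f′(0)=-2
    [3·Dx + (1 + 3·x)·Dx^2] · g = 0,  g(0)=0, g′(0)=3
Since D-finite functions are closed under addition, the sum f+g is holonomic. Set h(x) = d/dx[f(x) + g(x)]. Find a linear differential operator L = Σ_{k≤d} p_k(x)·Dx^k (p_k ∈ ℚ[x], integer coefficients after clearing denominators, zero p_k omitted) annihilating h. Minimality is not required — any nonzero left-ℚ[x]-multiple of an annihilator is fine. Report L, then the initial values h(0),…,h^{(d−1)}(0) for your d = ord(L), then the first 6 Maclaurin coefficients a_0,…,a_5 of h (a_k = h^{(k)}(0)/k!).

L = (-24 - 216·x + 288·x^2 + 288·x^3) + (-26 - 48·x - 120·x^2 + 576·x^3 + 576·x^4)·Dx + (-3 - x + 24·x^2 + 32·x^3 + 144·x^4 + 144·x^5)·Dx^2  (order 2).
h: a_k = 1, -9, 35, -81, 211, -729, …
ICs: h(0) = 1, h′(0) = -9.

f: a_k = 0, -2, 0, 8/3, 0, -32/5, …
g: a_k = 0, 3, -9/2, 9, -81/4, 243/5, …
Weyl lclm of L_f,L_g ⇒ L₀ (ord ≤ 4).
h₀' ⇒ L via d/dx closure of L₀.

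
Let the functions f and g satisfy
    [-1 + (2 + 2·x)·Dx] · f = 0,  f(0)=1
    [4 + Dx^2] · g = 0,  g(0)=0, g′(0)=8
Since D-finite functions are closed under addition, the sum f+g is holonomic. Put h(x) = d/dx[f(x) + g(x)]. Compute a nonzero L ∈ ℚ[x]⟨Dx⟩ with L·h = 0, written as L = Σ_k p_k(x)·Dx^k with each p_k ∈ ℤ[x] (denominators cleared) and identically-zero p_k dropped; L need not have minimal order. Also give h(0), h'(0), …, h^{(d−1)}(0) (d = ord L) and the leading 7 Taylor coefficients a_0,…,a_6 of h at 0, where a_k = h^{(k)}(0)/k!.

f: a_k = 1, 1/2, -1/8, 1/16, -5/128, 7/256, -21/1024, …
g: a_k = 0, 8, 0, -16/3, 0, 16/15, 0, …
L₀ := lclm(L_f,L_g); ord L₀ ≤ 1+2.
Derive L from L₀ (diff closure).
L = (-124 - 128·x - 64·x^2) + (-152 - 408·x - 384·x^2 - 128·x^3)·Dx + (-31 - 32·x - 16·x^2)·Dx^2 + (-38 - 102·x - 96·x^2 - 32·x^3)·Dx^3  (order 3).
h: a_k = 17/2, -1/4, -253/16, -5/32, 4201/768, -63/512, -55141/92160, …
ICs: h(0) = 17/2, h′(0) = -1/4, h′′(0) = -253/8.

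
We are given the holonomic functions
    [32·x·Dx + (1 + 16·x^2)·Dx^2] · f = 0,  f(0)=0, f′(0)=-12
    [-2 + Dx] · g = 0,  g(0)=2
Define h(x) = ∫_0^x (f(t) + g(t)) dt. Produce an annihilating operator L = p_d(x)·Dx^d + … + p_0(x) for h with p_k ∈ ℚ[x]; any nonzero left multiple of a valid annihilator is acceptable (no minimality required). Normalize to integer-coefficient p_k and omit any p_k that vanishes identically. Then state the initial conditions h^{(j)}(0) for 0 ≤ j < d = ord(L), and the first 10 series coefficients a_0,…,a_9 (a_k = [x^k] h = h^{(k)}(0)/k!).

L = (32 - 64·x - 1536·x^2 - 1024·x^3)·Dx^2 + (-18 + 704·x^2 - 512·x^4)·Dx^3 + (1 + 16·x + 32·x^2 + 256·x^3 + 256·x^4)·Dx^4  (order 4).
h: a_k = 0, 2, -4, 4/3, 50/3, 4/15, -4604/45, 8/315, 276482/315, 4/2835, …
ICs: h(0) = 0, h′(0) = 2, h′′(0) = -8, h′′′(0) = 8.

f: a_k = 0, -12, 0, 64, 0, -3072/5, 0, 49152/7, 0, -262144/3, …
g: a_k = 2, 4, 4, 8/3, 4/3, 8/15, 8/45, 16/315, 4/315, 8/2835, …
Sum ⇒ L₀ = lclm(L_f,L_g) in ℚ(x)⟨Dx⟩.
h=∫₀ˣh₀: take L = L₀·Dx.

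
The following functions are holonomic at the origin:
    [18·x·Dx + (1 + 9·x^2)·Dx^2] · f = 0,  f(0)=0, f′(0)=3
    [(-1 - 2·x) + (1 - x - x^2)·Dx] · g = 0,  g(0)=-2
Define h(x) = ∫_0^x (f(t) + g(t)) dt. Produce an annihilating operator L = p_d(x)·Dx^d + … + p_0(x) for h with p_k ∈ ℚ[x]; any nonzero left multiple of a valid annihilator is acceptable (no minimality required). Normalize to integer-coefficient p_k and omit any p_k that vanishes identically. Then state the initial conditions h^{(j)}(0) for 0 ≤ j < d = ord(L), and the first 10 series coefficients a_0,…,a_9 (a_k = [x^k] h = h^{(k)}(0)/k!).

L = (36 - 144·x - 1440·x^2 - 2376·x^3 - 3186·x^4 - 486·x^6)·Dx^2 + (-18 - 24·x + 108·x^2 - 444·x^3 - 2313·x^4 - 2178·x^5 - 243·x^6 - 486·x^7)·Dx^3 + (2 + 10·x + 34·x^2 + 48·x^3 + 123·x^4 - 387·x^5 - 198·x^6 - 81·x^7 - 81·x^8)·Dx^4  (order 4).
h: a_k = 0, -2, 1/2, -4/3, -15/4, -2, 163/30, -26/7, -2481/56, -68/9, …
ICs: h(0) = 0, h′(0) = -2, h′′(0) = 1, h′′′(0) = -8.

f: a_k = 0, 3, 0, -9, 0, 243/5, 0, -2187/7, 0, 2187, …
g: a_k = -2, -2, -4, -6, -10, -16, -26, -42, -68, -110, …
Sum ⇒ L₀ = lclm(L_f,L_g) in ℚ(x)⟨Dx⟩.
h=∫₀ˣh₀: take L = L₀·Dx.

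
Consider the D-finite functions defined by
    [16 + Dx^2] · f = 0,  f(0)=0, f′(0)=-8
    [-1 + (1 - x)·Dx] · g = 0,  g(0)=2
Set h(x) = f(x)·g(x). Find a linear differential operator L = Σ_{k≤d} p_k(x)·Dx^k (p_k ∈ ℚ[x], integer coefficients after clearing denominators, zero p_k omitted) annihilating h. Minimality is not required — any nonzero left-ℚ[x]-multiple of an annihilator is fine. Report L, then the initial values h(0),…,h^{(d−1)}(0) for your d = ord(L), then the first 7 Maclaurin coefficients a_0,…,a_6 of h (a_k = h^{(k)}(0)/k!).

f: a_k = 0, -8, 0, 64/3, 0, -256/15, 0, …
g: a_k = 2, 2, 2, 2, 2, 2, 2, …
Product ⇒ symmetric product L₀, ord ≤ 2.
L = (-16 + 16·x) + 2·Dx + (-1 + x)·Dx^2  (order 2).
h: a_k = 0, -16, -16, 80/3, 80/3, -112/15, -112/15, …
ICs: h(0) = 0, h′(0) = -16.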